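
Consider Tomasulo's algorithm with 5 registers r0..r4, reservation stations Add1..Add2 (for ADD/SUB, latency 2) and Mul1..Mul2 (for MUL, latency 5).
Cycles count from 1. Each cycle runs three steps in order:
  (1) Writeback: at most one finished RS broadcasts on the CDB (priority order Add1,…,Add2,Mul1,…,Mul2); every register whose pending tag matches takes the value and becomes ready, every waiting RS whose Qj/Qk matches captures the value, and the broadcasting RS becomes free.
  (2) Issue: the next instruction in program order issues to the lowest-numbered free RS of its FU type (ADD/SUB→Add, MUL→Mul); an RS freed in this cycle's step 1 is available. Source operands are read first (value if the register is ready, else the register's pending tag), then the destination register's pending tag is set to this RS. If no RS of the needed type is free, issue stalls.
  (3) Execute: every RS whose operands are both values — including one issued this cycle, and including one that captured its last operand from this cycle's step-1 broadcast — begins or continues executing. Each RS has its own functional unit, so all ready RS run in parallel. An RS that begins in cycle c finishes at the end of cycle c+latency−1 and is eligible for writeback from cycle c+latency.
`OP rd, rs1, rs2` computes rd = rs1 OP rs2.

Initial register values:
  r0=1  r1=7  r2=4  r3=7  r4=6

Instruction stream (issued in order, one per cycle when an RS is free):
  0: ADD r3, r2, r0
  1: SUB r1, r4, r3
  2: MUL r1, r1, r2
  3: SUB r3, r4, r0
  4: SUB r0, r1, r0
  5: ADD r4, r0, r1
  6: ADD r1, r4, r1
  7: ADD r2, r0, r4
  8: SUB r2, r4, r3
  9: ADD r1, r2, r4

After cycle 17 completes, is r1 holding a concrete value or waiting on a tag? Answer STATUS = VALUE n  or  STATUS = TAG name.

  c1: issue ADD r3<-Add1  regs: r0:1,r1:7,r2:4,r3:Add1,r4:6
  c2: issue SUB r1<-Add2  regs: r0:1,r1:Add2,r2:4,r3:Add1,r4:6
  c3: CDB Add1=5; issue MUL r1<-Mul1  regs: r0:1,r1:Mul1,r2:4,r3:5,r4:6
  c4: issue SUB r3<-Add1  regs: r0:1,r1:Mul1,r2:4,r3:Add1,r4:6
  c5: CDB Add2=1; issue SUB r0<-Add2  regs: r0:Add2,r1:Mul1,r2:4,r3:Add1,r4:6
  c6: CDB Add1=5; issue ADD r4<-Add1  regs: r0:Add2,r1:Mul1,r2:4,r3:5,r4:Add1
  c7: stall  regs: r0:Add2,r1:Mul1,r2:4,r3:5,r4:Add1
  c8: stall  regs: r0:Add2,r1:Mul1,r2:4,r3:5,r4:Add1
  c9: stall  regs: r0:Add2,r1:Mul1,r2:4,r3:5,r4:Add1
  c10: CDB Mul1=4; stall  regs: r0:Add2,r1:4,r2:4,r3:5,r4:Add1
  c11: stall  regs: r0:Add2,r1:4,r2:4,r3:5,r4:Add1
  c12: CDB Add2=3; issue ADD r1<-Add2  regs: r0:3,r1:Add2,r2:4,r3:5,r4:Add1
  c13: stall  regs: r0:3,r1:Add2,r2:4,r3:5,r4:Add1
  c14: CDB Add1=7; issue ADD r2<-Add1  regs: r0:3,r1:Add2,r2:Add1,r3:5,r4:7
  c15: stall  regs: r0:3,r1:Add2,r2:Add1,r3:5,r4:7
  c16: CDB Add1=10; issue SUB r2<-Add1  regs: r0:3,r1:Add2,r2:Add1,r3:5,r4:7
  c17: CDB Add2=11; issue ADD r1<-Add2  regs: r0:3,r1:Add2,r2:Add1,r3:5,r4:7

STATUS = TAG Add2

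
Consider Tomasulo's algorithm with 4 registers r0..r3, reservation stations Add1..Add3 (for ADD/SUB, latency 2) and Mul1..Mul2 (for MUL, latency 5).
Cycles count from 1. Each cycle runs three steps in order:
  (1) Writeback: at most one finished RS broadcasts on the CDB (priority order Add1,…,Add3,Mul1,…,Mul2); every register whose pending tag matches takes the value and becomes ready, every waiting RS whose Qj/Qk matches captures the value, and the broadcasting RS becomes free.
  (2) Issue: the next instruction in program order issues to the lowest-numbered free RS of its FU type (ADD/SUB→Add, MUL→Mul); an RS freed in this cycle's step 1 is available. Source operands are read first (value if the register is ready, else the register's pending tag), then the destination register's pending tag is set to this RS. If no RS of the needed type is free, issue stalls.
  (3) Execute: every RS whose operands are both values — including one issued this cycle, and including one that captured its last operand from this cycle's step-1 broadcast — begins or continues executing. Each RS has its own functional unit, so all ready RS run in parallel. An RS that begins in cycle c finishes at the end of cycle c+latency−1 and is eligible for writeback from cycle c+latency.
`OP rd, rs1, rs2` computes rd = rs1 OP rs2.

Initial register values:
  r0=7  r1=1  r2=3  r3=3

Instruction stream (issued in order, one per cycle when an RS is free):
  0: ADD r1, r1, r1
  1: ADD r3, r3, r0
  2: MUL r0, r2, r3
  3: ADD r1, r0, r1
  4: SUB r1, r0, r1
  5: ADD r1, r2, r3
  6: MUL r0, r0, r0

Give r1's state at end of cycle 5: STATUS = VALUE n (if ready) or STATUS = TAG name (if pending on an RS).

STATUS = TAG Add2

c1: issue ADD r1<-Add1 | r0:7,r1:Add1,r2:3,r3:3
c2: issue ADD r3<-Add2 | r0:7,r1:Add1,r2:3,r3:Add2
c3: CDB Add1=2; issue MUL r0<-Mul1 | r0:Mul1,r1:2,r2:3,r3:Add2
c4: CDB Add2=10; issue ADD r1<-Add1 | r0:Mul1,r1:Add1,r2:3,r3:10
c5: issue SUB r1<-Add2 | r0:Mul1,r1:Add2,r2:3,r3:10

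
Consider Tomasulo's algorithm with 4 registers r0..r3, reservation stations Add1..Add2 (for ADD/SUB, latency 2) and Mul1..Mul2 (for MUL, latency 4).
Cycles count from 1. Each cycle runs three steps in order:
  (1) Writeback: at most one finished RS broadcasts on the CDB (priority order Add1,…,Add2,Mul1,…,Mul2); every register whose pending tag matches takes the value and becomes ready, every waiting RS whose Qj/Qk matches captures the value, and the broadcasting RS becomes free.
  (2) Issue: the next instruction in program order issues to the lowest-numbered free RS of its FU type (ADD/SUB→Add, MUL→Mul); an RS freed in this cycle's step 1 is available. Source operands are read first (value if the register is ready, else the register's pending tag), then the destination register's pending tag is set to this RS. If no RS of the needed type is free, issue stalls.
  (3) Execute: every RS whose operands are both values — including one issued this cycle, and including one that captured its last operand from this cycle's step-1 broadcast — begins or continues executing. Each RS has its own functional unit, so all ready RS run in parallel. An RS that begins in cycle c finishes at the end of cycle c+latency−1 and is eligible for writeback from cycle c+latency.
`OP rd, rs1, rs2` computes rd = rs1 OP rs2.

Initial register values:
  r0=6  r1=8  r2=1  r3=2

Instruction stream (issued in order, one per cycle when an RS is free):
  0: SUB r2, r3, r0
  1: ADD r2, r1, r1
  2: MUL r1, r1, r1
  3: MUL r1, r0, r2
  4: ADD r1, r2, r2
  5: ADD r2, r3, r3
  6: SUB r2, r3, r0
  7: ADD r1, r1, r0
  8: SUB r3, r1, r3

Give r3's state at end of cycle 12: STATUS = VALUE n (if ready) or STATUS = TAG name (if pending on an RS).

c1: issue SUB r2<-Add1 | r0:6,r1:8,r2:Add1,r3:2
c2: issue ADD r2<-Add2 | r0:6,r1:8,r2:Add2,r3:2
c3: CDB Add1=-4; issue MUL r1<-Mul1 | r0:6,r1:Mul1,r2:Add2,r3:2
c4: CDB Add2=16; issue MUL r1<-Mul2 | r0:6,r1:Mul2,r2:16,r3:2
c5: issue ADD r1<-Add1 | r0:6,r1:Add1,r2:16,r3:2
c6: issue ADD r2<-Add2 | r0:6,r1:Add1,r2:Add2,r3:2
c7: CDB Add1=32; issue SUB r2<-Add1 | r0:6,r1:32,r2:Add1,r3:2
c8: CDB Add2=4; issue ADD r1<-Add2 | r0:6,r1:Add2,r2:Add1,r3:2
c9: CDB Add1=-4; issue SUB r3<-Add1 | r0:6,r1:Add2,r2:-4,r3:Add1
c10: CDB Add2=38 | r0:6,r1:38,r2:-4,r3:Add1
c11: CDB Mul1=64 | r0:6,r1:38,r2:-4,r3:Add1
c12: CDB Add1=36 | r0:6,r1:38,r2:-4,r3:36

STATUS = VALUE 36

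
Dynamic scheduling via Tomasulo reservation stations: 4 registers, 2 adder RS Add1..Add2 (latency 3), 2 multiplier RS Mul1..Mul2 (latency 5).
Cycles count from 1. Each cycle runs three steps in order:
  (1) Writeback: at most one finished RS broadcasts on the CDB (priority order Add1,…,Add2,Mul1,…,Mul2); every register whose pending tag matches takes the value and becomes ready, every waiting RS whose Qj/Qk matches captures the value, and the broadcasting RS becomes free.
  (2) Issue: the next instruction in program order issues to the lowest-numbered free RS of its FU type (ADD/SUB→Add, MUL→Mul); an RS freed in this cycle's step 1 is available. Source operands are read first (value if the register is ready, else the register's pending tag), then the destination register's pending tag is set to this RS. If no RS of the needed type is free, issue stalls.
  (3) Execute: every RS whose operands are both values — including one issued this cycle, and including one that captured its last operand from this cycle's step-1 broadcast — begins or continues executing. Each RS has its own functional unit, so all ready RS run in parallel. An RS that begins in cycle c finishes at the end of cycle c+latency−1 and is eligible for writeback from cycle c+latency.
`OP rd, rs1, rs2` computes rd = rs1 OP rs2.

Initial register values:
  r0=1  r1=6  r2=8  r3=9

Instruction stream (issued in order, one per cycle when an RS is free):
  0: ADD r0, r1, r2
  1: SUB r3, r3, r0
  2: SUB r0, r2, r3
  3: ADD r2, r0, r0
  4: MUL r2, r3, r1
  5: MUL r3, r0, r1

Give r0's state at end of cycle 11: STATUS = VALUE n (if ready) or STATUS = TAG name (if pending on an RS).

STATUS = VALUE 13

cycle 1: issue ADD r0<-Add1 // r0:Add1,r1:6,r2:8,r3:9
cycle 2: issue SUB r3<-Add2 // r0:Add1,r1:6,r2:8,r3:Add2
cycle 3: stall // r0:Add1,r1:6,r2:8,r3:Add2
cycle 4: CDB Add1=14; issue SUB r0<-Add1 // r0:Add1,r1:6,r2:8,r3:Add2
cycle 5: stall // r0:Add1,r1:6,r2:8,r3:Add2
cycle 6: stall // r0:Add1,r1:6,r2:8,r3:Add2
cycle 7: CDB Add2=-5; issue ADD r2<-Add2 // r0:Add1,r1:6,r2:Add2,r3:-5
cycle 8: issue MUL r2<-Mul1 // r0:Add1,r1:6,r2:Mul1,r3:-5
cycle 9: issue MUL r3<-Mul2 // r0:Add1,r1:6,r2:Mul1,r3:Mul2
cycle 10: CDB Add1=13 // r0:13,r1:6,r2:Mul1,r3:Mul2
cycle 11: - // r0:13,r1:6,r2:Mul1,r3:Mul2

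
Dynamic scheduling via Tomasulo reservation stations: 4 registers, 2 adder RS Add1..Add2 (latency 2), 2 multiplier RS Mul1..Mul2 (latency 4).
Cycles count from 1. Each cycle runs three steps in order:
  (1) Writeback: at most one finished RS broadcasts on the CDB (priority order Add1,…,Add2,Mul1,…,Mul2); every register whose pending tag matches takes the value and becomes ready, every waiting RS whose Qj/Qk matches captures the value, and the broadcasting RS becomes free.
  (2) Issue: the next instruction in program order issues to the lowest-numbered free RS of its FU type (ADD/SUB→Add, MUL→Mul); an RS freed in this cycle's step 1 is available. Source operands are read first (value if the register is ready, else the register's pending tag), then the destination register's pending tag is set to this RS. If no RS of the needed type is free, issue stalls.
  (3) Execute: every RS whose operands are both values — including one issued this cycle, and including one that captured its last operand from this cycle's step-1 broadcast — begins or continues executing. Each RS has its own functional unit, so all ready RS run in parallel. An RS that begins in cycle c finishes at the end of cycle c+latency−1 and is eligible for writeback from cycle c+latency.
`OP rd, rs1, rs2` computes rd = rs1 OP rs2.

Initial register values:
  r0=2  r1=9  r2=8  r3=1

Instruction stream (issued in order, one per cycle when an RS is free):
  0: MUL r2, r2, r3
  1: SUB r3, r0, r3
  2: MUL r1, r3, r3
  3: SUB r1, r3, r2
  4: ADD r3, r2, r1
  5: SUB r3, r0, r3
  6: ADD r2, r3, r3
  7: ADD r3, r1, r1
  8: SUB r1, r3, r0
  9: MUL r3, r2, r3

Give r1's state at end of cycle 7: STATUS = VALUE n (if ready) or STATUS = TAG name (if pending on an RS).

cycle 1: issue MUL r2<-Mul1 // r0:2,r1:9,r2:Mul1,r3:1
cycle 2: issue SUB r3<-Add1 // r0:2,r1:9,r2:Mul1,r3:Add1
cycle 3: issue MUL r1<-Mul2 // r0:2,r1:Mul2,r2:Mul1,r3:Add1
cycle 4: CDB Add1=1; issue SUB r1<-Add1 // r0:2,r1:Add1,r2:Mul1,r3:1
cycle 5: CDB Mul1=8; issue ADD r3<-Add2 // r0:2,r1:Add1,r2:8,r3:Add2
cycle 6: stall // r0:2,r1:Add1,r2:8,r3:Add2
cycle 7: CDB Add1=-7; issue SUB r3<-Add1 // r0:2,r1:-7,r2:8,r3:Add1

STATUS = VALUE -7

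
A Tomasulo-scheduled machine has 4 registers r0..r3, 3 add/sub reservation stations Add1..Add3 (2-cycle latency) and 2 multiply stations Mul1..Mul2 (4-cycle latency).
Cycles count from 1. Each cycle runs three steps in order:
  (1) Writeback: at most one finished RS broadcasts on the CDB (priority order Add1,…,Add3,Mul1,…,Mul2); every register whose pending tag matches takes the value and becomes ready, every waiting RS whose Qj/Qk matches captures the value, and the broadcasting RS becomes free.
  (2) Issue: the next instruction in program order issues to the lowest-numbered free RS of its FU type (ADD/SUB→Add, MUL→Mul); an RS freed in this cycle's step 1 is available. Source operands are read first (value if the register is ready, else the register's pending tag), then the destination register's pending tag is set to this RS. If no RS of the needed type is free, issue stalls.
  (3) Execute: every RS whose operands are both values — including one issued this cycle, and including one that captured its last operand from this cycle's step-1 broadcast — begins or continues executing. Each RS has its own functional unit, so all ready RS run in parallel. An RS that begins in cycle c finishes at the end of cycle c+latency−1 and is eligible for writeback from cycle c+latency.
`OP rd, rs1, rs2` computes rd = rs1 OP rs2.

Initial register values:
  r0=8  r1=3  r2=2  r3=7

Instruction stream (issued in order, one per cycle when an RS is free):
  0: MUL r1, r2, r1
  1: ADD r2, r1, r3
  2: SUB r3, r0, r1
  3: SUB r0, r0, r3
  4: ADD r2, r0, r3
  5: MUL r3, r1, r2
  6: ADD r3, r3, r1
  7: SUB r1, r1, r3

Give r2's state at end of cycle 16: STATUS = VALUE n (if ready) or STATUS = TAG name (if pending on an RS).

c1: issue MUL r1<-Mul1 | r0:8,r1:Mul1,r2:2,r3:7
c2: issue ADD r2<-Add1 | r0:8,r1:Mul1,r2:Add1,r3:7
c3: issue SUB r3<-Add2 | r0:8,r1:Mul1,r2:Add1,r3:Add2
c4: issue SUB r0<-Add3 | r0:Add3,r1:Mul1,r2:Add1,r3:Add2
c5: CDB Mul1=6; stall | r0:Add3,r1:6,r2:Add1,r3:Add2
c6: stall | r0:Add3,r1:6,r2:Add1,r3:Add2
c7: CDB Add1=13; issue ADD r2<-Add1 | r0:Add3,r1:6,r2:Add1,r3:Add2
c8: CDB Add2=2; issue MUL r3<-Mul1 | r0:Add3,r1:6,r2:Add1,r3:Mul1
c9: issue ADD r3<-Add2 | r0:Add3,r1:6,r2:Add1,r3:Add2
c10: CDB Add3=6; issue SUB r1<-Add3 | r0:6,r1:Add3,r2:Add1,r3:Add2
c11: - | r0:6,r1:Add3,r2:Add1,r3:Add2
c12: CDB Add1=8 | r0:6,r1:Add3,r2:8,r3:Add2
c13: - | r0:6,r1:Add3,r2:8,r3:Add2
c14: - | r0:6,r1:Add3,r2:8,r3:Add2
c15: - | r0:6,r1:Add3,r2:8,r3:Add2
c16: CDB Mul1=48 | r0:6,r1:Add3,r2:8,r3:Add2

STATUS = VALUE 8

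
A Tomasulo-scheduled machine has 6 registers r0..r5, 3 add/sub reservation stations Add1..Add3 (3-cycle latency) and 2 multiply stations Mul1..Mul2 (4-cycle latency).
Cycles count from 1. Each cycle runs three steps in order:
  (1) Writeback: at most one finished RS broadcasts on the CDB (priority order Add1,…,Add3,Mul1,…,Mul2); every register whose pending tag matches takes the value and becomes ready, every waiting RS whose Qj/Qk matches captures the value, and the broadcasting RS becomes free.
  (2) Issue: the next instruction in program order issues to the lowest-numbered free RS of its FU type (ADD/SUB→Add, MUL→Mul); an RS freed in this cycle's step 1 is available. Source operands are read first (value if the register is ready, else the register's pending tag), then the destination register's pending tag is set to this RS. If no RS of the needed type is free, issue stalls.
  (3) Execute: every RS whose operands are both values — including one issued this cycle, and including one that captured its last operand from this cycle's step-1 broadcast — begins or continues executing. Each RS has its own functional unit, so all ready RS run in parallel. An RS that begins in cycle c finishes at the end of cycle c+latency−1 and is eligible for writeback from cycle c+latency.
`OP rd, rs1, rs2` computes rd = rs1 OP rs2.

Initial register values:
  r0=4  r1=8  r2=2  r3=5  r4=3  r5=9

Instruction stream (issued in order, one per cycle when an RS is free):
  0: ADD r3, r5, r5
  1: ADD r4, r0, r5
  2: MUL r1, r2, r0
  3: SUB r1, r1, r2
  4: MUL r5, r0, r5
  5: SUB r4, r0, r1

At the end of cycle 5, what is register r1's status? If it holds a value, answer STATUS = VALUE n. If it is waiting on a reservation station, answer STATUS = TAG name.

cycle 1: issue ADD r3<-Add1 // r0:4,r1:8,r2:2,r3:Add1,r4:3,r5:9
cycle 2: issue ADD r4<-Add2 // r0:4,r1:8,r2:2,r3:Add1,r4:Add2,r5:9
cycle 3: issue MUL r1<-Mul1 // r0:4,r1:Mul1,r2:2,r3:Add1,r4:Add2,r5:9
cycle 4: CDB Add1=18; issue SUB r1<-Add1 // r0:4,r1:Add1,r2:2,r3:18,r4:Add2,r5:9
cycle 5: CDB Add2=13; issue MUL r5<-Mul2 // r0:4,r1:Add1,r2:2,r3:18,r4:13,r5:Mul2

STATUS = TAG Add1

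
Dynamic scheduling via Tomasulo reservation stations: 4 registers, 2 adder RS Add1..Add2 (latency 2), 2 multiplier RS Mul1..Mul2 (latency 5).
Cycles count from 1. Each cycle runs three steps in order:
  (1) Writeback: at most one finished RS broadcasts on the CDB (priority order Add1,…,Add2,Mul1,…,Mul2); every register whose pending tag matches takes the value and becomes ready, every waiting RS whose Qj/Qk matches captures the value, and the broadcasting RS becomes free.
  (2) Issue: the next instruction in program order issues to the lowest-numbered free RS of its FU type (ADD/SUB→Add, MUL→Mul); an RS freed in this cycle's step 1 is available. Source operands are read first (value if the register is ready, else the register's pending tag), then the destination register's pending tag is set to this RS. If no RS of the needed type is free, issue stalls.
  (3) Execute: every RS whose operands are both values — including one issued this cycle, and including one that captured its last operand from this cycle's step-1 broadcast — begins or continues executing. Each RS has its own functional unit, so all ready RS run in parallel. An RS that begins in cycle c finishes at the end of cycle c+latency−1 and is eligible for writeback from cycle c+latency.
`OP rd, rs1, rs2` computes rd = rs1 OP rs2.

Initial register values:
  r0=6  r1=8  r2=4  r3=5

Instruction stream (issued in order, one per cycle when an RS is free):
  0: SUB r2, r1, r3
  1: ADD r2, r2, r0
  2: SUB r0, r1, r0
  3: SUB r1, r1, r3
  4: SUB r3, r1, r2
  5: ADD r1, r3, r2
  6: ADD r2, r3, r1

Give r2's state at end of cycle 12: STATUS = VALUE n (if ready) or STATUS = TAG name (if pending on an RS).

c1: issue SUB r2<-Add1 | r0:6,r1:8,r2:Add1,r3:5
c2: issue ADD r2<-Add2 | r0:6,r1:8,r2:Add2,r3:5
c3: CDB Add1=3; issue SUB r0<-Add1 | r0:Add1,r1:8,r2:Add2,r3:5
c4: stall | r0:Add1,r1:8,r2:Add2,r3:5
c5: CDB Add1=2; issue SUB r1<-Add1 | r0:2,r1:Add1,r2:Add2,r3:5
c6: CDB Add2=9; issue SUB r3<-Add2 | r0:2,r1:Add1,r2:9,r3:Add2
c7: CDB Add1=3; issue ADD r1<-Add1 | r0:2,r1:Add1,r2:9,r3:Add2
c8: stall | r0:2,r1:Add1,r2:9,r3:Add2
c9: CDB Add2=-6; issue ADD r2<-Add2 | r0:2,r1:Add1,r2:Add2,r3:-6
c10: - | r0:2,r1:Add1,r2:Add2,r3:-6
c11: CDB Add1=3 | r0:2,r1:3,r2:Add2,r3:-6
c12: - | r0:2,r1:3,r2:Add2,r3:-6

STATUS = TAG Add2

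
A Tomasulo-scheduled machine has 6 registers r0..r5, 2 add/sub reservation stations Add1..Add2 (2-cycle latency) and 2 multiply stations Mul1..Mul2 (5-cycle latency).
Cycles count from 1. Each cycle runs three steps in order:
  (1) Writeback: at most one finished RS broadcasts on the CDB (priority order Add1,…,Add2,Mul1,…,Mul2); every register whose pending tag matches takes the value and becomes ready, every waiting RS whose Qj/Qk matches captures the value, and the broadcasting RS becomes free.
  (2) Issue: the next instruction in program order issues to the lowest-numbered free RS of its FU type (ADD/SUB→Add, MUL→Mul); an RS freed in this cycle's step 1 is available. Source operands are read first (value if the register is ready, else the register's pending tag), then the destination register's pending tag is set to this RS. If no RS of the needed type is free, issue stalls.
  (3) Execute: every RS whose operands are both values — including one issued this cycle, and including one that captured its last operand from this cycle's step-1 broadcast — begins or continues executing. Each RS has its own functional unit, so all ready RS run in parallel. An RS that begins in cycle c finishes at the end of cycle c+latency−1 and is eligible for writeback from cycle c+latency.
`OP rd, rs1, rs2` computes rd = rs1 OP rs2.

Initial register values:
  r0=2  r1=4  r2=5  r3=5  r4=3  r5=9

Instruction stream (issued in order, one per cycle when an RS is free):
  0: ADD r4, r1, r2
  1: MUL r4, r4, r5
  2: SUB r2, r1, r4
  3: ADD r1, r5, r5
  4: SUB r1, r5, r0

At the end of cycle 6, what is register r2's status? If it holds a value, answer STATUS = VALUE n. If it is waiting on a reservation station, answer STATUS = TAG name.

c1: issue ADD r4<-Add1 | r0:2,r1:4,r2:5,r3:5,r4:Add1,r5:9
c2: issue MUL r4<-Mul1 | r0:2,r1:4,r2:5,r3:5,r4:Mul1,r5:9
c3: CDB Add1=9; issue SUB r2<-Add1 | r0:2,r1:4,r2:Add1,r3:5,r4:Mul1,r5:9
c4: issue ADD r1<-Add2 | r0:2,r1:Add2,r2:Add1,r3:5,r4:Mul1,r5:9
c5: stall | r0:2,r1:Add2,r2:Add1,r3:5,r4:Mul1,r5:9
c6: CDB Add2=18; issue SUB r1<-Add2 | r0:2,r1:Add2,r2:Add1,r3:5,r4:Mul1,r5:9

STATUS = TAG Add1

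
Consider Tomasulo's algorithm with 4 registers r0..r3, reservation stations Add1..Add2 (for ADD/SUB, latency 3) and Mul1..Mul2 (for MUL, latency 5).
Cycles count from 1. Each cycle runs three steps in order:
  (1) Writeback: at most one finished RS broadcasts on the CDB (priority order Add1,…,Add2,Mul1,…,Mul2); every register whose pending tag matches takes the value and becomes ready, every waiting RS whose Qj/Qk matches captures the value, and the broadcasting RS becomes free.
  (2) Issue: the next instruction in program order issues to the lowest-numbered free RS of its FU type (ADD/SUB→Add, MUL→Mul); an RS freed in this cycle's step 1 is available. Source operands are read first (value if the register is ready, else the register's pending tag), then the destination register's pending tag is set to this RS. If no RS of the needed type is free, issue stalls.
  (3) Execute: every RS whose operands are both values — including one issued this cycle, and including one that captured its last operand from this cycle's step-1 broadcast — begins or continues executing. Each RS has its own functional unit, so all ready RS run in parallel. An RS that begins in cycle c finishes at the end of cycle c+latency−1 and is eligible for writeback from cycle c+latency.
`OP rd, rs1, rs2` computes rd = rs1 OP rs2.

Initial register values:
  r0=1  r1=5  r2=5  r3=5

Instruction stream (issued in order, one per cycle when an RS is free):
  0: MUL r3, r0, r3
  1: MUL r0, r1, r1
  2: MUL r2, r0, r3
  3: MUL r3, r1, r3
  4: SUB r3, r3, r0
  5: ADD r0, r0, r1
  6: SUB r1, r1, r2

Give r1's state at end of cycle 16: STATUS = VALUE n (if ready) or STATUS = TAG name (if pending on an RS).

  c1: issue MUL r3<-Mul1  regs: r0:1,r1:5,r2:5,r3:Mul1
  c2: issue MUL r0<-Mul2  regs: r0:Mul2,r1:5,r2:5,r3:Mul1
  c3: stall  regs: r0:Mul2,r1:5,r2:5,r3:Mul1
  c4: stall  regs: r0:Mul2,r1:5,r2:5,r3:Mul1
  c5: stall  regs: r0:Mul2,r1:5,r2:5,r3:Mul1
  c6: CDB Mul1=5; issue MUL r2<-Mul1  regs: r0:Mul2,r1:5,r2:Mul1,r3:5
  c7: CDB Mul2=25; issue MUL r3<-Mul2  regs: r0:25,r1:5,r2:Mul1,r3:Mul2
  c8: issue SUB r3<-Add1  regs: r0:25,r1:5,r2:Mul1,r3:Add1
  c9: issue ADD r0<-Add2  regs: r0:Add2,r1:5,r2:Mul1,r3:Add1
  c10: stall  regs: r0:Add2,r1:5,r2:Mul1,r3:Add1
  c11: stall  regs: r0:Add2,r1:5,r2:Mul1,r3:Add1
  c12: CDB Add2=30; issue SUB r1<-Add2  regs: r0:30,r1:Add2,r2:Mul1,r3:Add1
  c13: CDB Mul1=125  regs: r0:30,r1:Add2,r2:125,r3:Add1
  c14: CDB Mul2=25  regs: r0:30,r1:Add2,r2:125,r3:Add1
  c15: -  regs: r0:30,r1:Add2,r2:125,r3:Add1
  c16: CDB Add2=-120  regs: r0:30,r1:-120,r2:125,r3:Add1

STATUS = VALUE -120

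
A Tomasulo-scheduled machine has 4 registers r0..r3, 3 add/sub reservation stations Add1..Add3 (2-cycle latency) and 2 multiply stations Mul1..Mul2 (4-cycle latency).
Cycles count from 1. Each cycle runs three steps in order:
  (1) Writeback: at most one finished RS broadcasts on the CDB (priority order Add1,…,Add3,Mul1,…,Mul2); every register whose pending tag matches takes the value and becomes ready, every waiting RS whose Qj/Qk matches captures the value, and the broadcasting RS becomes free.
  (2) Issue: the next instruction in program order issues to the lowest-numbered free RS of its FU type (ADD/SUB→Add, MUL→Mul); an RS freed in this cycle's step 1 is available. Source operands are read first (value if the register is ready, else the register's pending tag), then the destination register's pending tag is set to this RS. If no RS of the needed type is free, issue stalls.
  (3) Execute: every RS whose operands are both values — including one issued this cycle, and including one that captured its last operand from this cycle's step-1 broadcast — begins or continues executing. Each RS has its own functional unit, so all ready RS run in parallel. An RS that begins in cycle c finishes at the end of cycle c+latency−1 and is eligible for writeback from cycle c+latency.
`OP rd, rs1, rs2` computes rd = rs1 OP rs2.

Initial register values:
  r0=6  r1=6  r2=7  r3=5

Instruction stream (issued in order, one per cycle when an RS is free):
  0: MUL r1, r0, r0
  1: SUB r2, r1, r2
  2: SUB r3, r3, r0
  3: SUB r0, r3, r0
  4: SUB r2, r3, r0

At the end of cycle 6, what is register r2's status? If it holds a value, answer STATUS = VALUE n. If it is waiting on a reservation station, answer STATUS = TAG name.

c1: issue MUL r1<-Mul1 | r0:6,r1:Mul1,r2:7,r3:5
c2: issue SUB r2<-Add1 | r0:6,r1:Mul1,r2:Add1,r3:5
c3: issue SUB r3<-Add2 | r0:6,r1:Mul1,r2:Add1,r3:Add2
c4: issue SUB r0<-Add3 | r0:Add3,r1:Mul1,r2:Add1,r3:Add2
c5: CDB Add2=-1; issue SUB r2<-Add2 | r0:Add3,r1:Mul1,r2:Add2,r3:-1
c6: CDB Mul1=36 | r0:Add3,r1:36,r2:Add2,r3:-1

STATUS = TAG Add2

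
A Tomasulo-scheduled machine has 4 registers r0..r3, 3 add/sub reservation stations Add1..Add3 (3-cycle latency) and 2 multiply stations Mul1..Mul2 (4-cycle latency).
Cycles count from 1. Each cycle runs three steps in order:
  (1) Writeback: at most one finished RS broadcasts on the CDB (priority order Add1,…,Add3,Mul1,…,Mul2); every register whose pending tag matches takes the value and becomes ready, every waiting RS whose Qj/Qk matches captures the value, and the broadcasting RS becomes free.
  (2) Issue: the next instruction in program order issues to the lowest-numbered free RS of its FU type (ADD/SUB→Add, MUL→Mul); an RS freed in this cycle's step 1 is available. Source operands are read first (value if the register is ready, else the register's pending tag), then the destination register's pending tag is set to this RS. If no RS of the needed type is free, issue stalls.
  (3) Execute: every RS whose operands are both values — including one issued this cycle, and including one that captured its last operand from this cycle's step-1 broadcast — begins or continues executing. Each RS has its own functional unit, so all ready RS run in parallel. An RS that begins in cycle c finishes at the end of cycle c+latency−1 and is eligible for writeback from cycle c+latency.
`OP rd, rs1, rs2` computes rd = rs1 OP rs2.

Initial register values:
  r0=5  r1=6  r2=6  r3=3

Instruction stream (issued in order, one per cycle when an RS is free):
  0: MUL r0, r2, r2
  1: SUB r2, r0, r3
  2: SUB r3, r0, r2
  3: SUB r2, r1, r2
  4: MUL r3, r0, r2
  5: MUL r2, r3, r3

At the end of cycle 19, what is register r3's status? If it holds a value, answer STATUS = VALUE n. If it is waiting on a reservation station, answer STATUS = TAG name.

cycle 1: issue MUL r0<-Mul1 // r0:Mul1,r1:6,r2:6,r3:3
cycle 2: issue SUB r2<-Add1 // r0:Mul1,r1:6,r2:Add1,r3:3
cycle 3: issue SUB r3<-Add2 // r0:Mul1,r1:6,r2:Add1,r3:Add2
cycle 4: issue SUB r2<-Add3 // r0:Mul1,r1:6,r2:Add3,r3:Add2
cycle 5: CDB Mul1=36; issue MUL r3<-Mul1 // r0:36,r1:6,r2:Add3,r3:Mul1
cycle 6: issue MUL r2<-Mul2 // r0:36,r1:6,r2:Mul2,r3:Mul1
cycle 7: - // r0:36,r1:6,r2:Mul2,r3:Mul1
cycle 8: CDB Add1=33 // r0:36,r1:6,r2:Mul2,r3:Mul1
cycle 9: - // r0:36,r1:6,r2:Mul2,r3:Mul1
cycle 10: - // r0:36,r1:6,r2:Mul2,r3:Mul1
cycle 11: CDB Add2=3 // r0:36,r1:6,r2:Mul2,r3:Mul1
cycle 12: CDB Add3=-27 // r0:36,r1:6,r2:Mul2,r3:Mul1
cycle 13: - // r0:36,r1:6,r2:Mul2,r3:Mul1
cycle 14: - // r0:36,r1:6,r2:Mul2,r3:Mul1
cycle 15: - // r0:36,r1:6,r2:Mul2,r3:Mul1
cycle 16: CDB Mul1=-972 // r0:36,r1:6,r2:Mul2,r3:-972
cycle 17: - // r0:36,r1:6,r2:Mul2,r3:-972
cycle 18: - // r0:36,r1:6,r2:Mul2,r3:-972
cycle 19: - // r0:36,r1:6,r2:Mul2,r3:-972

STATUS = VALUE -972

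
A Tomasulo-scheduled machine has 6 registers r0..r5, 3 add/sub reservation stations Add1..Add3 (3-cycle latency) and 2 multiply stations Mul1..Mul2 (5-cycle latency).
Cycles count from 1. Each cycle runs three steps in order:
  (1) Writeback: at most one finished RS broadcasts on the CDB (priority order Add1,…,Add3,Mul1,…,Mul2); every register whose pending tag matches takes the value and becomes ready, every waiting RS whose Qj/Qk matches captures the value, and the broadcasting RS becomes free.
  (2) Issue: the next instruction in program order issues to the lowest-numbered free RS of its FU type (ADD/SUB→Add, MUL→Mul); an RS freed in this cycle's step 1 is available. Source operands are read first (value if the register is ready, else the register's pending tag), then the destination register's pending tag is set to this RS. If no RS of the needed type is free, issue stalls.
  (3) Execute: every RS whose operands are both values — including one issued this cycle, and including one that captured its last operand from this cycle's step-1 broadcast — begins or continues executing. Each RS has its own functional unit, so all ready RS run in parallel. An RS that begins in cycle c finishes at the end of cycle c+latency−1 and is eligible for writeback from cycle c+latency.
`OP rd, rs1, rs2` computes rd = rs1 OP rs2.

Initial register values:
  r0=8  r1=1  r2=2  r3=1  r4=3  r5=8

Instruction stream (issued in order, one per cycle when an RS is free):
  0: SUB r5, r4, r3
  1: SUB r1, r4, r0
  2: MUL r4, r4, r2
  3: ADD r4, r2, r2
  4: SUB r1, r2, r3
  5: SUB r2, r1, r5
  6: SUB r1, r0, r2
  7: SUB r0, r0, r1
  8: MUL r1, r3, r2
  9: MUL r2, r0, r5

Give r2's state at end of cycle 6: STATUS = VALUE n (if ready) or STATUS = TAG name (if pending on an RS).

STATUS = TAG Add3

  c1: issue SUB r5<-Add1  regs: r0:8,r1:1,r2:2,r3:1,r4:3,r5:Add1
  c2: issue SUB r1<-Add2  regs: r0:8,r1:Add2,r2:2,r3:1,r4:3,r5:Add1
  c3: issue MUL r4<-Mul1  regs: r0:8,r1:Add2,r2:2,r3:1,r4:Mul1,r5:Add1
  c4: CDB Add1=2; issue ADD r4<-Add1  regs: r0:8,r1:Add2,r2:2,r3:1,r4:Add1,r5:2
  c5: CDB Add2=-5; issue SUB r1<-Add2  regs: r0:8,r1:Add2,r2:2,r3:1,r4:Add1,r5:2
  c6: issue SUB r2<-Add3  regs: r0:8,r1:Add2,r2:Add3,r3:1,r4:Add1,r5:2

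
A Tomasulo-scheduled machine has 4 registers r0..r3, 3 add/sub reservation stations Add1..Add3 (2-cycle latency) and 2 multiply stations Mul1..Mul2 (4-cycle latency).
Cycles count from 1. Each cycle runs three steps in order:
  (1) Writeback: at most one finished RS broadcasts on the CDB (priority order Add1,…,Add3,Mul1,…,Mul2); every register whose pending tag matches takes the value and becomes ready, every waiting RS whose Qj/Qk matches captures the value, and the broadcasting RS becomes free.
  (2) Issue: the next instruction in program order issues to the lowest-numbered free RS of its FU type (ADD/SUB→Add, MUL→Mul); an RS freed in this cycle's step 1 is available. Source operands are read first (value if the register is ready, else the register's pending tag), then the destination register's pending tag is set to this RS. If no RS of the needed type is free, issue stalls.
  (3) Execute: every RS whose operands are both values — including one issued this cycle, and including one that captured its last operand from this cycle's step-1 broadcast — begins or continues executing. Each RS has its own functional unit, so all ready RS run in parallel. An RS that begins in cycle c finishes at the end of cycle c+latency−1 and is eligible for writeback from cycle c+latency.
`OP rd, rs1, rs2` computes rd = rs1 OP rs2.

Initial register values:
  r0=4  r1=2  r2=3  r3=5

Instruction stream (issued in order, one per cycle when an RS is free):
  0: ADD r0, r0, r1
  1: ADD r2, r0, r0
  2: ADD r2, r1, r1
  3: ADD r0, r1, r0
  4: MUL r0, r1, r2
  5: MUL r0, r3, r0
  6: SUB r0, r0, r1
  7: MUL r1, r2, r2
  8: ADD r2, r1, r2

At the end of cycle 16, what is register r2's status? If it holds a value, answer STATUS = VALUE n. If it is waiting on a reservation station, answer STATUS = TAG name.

STATUS = VALUE 20

c1: issue ADD r0<-Add1 | r0:Add1,r1:2,r2:3,r3:5
c2: issue ADD r2<-Add2 | r0:Add1,r1:2,r2:Add2,r3:5
c3: CDB Add1=6; issue ADD r2<-Add1 | r0:6,r1:2,r2:Add1,r3:5
c4: issue ADD r0<-Add3 | r0:Add3,r1:2,r2:Add1,r3:5
c5: CDB Add1=4; issue MUL r0<-Mul1 | r0:Mul1,r1:2,r2:4,r3:5
c6: CDB Add2=12; issue MUL r0<-Mul2 | r0:Mul2,r1:2,r2:4,r3:5
c7: CDB Add3=8; issue SUB r0<-Add1 | r0:Add1,r1:2,r2:4,r3:5
c8: stall | r0:Add1,r1:2,r2:4,r3:5
c9: CDB Mul1=8; issue MUL r1<-Mul1 | r0:Add1,r1:Mul1,r2:4,r3:5
c10: issue ADD r2<-Add2 | r0:Add1,r1:Mul1,r2:Add2,r3:5
c11: - | r0:Add1,r1:Mul1,r2:Add2,r3:5
c12: - | r0:Add1,r1:Mul1,r2:Add2,r3:5
c13: CDB Mul1=16 | r0:Add1,r1:16,r2:Add2,r3:5
c14: CDB Mul2=40 | r0:Add1,r1:16,r2:Add2,r3:5
c15: CDB Add2=20 | r0:Add1,r1:16,r2:20,r3:5
c16: CDB Add1=38 | r0:38,r1:16,r2:20,r3:5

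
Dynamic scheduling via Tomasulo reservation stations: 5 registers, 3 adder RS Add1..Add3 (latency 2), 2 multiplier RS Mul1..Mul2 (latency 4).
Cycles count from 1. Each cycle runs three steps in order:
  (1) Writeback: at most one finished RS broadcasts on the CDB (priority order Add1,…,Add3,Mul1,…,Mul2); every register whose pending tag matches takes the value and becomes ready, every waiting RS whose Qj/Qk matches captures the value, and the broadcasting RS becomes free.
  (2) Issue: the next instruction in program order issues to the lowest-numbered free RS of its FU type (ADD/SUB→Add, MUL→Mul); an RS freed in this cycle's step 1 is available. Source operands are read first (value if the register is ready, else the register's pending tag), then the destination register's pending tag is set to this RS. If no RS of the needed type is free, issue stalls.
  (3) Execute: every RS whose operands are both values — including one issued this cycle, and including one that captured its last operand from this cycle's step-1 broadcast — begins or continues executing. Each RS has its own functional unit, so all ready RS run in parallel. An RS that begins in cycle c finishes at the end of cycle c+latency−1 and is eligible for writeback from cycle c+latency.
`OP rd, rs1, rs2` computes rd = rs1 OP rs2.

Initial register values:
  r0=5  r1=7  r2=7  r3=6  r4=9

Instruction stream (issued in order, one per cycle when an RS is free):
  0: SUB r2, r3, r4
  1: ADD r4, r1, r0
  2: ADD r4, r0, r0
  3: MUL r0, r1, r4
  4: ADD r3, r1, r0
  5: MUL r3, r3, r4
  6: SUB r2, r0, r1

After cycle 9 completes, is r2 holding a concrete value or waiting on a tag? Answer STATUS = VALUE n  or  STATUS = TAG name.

cycle 1: issue SUB r2<-Add1 // r0:5,r1:7,r2:Add1,r3:6,r4:9
cycle 2: issue ADD r4<-Add2 // r0:5,r1:7,r2:Add1,r3:6,r4:Add2
cycle 3: CDB Add1=-3; issue ADD r4<-Add1 // r0:5,r1:7,r2:-3,r3:6,r4:Add1
cycle 4: CDB Add2=12; issue MUL r0<-Mul1 // r0:Mul1,r1:7,r2:-3,r3:6,r4:Add1
cycle 5: CDB Add1=10; issue ADD r3<-Add1 // r0:Mul1,r1:7,r2:-3,r3:Add1,r4:10
cycle 6: issue MUL r3<-Mul2 // r0:Mul1,r1:7,r2:-3,r3:Mul2,r4:10
cycle 7: issue SUB r2<-Add2 // r0:Mul1,r1:7,r2:Add2,r3:Mul2,r4:10
cycle 8: - // r0:Mul1,r1:7,r2:Add2,r3:Mul2,r4:10
cycle 9: CDB Mul1=70 // r0:70,r1:7,r2:Add2,r3:Mul2,r4:10

STATUS = TAG Add2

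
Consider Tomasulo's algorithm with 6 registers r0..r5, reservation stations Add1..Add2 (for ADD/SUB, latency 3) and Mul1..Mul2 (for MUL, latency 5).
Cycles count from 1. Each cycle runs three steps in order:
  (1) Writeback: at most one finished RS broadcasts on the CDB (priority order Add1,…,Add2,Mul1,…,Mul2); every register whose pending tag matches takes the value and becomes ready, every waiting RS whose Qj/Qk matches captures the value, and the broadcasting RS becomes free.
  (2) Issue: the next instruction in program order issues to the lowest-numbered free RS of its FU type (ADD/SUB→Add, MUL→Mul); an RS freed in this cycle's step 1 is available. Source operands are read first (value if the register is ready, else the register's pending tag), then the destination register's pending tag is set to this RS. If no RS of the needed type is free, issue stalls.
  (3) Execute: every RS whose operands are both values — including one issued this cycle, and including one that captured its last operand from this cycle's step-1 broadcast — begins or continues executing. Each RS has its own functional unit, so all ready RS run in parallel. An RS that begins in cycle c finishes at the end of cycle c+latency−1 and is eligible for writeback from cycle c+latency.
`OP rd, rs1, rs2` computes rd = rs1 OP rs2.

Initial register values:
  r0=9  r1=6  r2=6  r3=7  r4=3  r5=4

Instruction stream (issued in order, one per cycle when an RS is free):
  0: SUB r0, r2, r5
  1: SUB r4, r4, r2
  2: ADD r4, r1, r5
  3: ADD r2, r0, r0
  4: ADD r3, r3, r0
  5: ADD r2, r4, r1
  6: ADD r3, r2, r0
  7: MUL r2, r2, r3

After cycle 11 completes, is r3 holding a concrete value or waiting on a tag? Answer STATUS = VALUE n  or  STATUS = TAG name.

STATUS = TAG Add1

cycle 1: issue SUB r0<-Add1 // r0:Add1,r1:6,r2:6,r3:7,r4:3,r5:4
cycle 2: issue SUB r4<-Add2 // r0:Add1,r1:6,r2:6,r3:7,r4:Add2,r5:4
cycle 3: stall // r0:Add1,r1:6,r2:6,r3:7,r4:Add2,r5:4
cycle 4: CDB Add1=2; issue ADD r4<-Add1 // r0:2,r1:6,r2:6,r3:7,r4:Add1,r5:4
cycle 5: CDB Add2=-3; issue ADD r2<-Add2 // r0:2,r1:6,r2:Add2,r3:7,r4:Add1,r5:4
cycle 6: stall // r0:2,r1:6,r2:Add2,r3:7,r4:Add1,r5:4
cycle 7: CDB Add1=10; issue ADD r3<-Add1 // r0:2,r1:6,r2:Add2,r3:Add1,r4:10,r5:4
cycle 8: CDB Add2=4; issue ADD r2<-Add2 // r0:2,r1:6,r2:Add2,r3:Add1,r4:10,r5:4
cycle 9: stall // r0:2,r1:6,r2:Add2,r3:Add1,r4:10,r5:4
cycle 10: CDB Add1=9; issue ADD r3<-Add1 // r0:2,r1:6,r2:Add2,r3:Add1,r4:10,r5:4
cycle 11: CDB Add2=16; issue MUL r2<-Mul1 // r0:2,r1:6,r2:Mul1,r3:Add1,r4:10,r5:4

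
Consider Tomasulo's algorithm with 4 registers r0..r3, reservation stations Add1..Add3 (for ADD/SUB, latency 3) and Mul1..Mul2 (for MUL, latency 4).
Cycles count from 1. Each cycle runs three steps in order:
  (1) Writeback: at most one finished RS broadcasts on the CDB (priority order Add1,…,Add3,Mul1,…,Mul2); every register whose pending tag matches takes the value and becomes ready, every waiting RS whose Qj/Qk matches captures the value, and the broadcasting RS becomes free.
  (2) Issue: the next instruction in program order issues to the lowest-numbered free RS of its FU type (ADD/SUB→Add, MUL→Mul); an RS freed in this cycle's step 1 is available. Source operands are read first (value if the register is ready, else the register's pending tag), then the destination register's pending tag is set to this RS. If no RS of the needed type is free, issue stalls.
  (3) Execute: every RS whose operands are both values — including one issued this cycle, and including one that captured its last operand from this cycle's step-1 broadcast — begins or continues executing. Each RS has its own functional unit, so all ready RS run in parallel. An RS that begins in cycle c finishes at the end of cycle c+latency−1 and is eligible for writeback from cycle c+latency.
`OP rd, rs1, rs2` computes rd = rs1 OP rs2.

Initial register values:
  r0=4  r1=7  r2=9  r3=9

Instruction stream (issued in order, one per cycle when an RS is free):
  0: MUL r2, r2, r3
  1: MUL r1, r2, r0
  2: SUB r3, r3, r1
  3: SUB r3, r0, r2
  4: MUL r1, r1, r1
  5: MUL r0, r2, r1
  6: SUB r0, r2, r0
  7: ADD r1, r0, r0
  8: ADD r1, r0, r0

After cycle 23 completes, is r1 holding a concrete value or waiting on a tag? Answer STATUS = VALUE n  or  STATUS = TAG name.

STATUS = VALUE -17005950

c1: issue MUL r2<-Mul1 | r0:4,r1:7,r2:Mul1,r3:9
c2: issue MUL r1<-Mul2 | r0:4,r1:Mul2,r2:Mul1,r3:9
c3: issue SUB r3<-Add1 | r0:4,r1:Mul2,r2:Mul1,r3:Add1
c4: issue SUB r3<-Add2 | r0:4,r1:Mul2,r2:Mul1,r3:Add2
c5: CDB Mul1=81; issue MUL r1<-Mul1 | r0:4,r1:Mul1,r2:81,r3:Add2
c6: stall | r0:4,r1:Mul1,r2:81,r3:Add2
c7: stall | r0:4,r1:Mul1,r2:81,r3:Add2
c8: CDB Add2=-77; stall | r0:4,r1:Mul1,r2:81,r3:-77
c9: CDB Mul2=324; issue MUL r0<-Mul2 | r0:Mul2,r1:Mul1,r2:81,r3:-77
c10: issue SUB r0<-Add2 | r0:Add2,r1:Mul1,r2:81,r3:-77
c11: issue ADD r1<-Add3 | r0:Add2,r1:Add3,r2:81,r3:-77
c12: CDB Add1=-315; issue ADD r1<-Add1 | r0:Add2,r1:Add1,r2:81,r3:-77
c13: CDB Mul1=104976 | r0:Add2,r1:Add1,r2:81,r3:-77
c14: - | r0:Add2,r1:Add1,r2:81,r3:-77
c15: - | r0:Add2,r1:Add1,r2:81,r3:-77
c16: - | r0:Add2,r1:Add1,r2:81,r3:-77
c17: CDB Mul2=8503056 | r0:Add2,r1:Add1,r2:81,r3:-77
c18: - | r0:Add2,r1:Add1,r2:81,r3:-77
c19: - | r0:Add2,r1:Add1,r2:81,r3:-77
c20: CDB Add2=-8502975 | r0:-8502975,r1:Add1,r2:81,r3:-77
c21: - | r0:-8502975,r1:Add1,r2:81,r3:-77
c22: - | r0:-8502975,r1:Add1,r2:81,r3:-77
c23: CDB Add1=-17005950 | r0:-8502975,r1:-17005950,r2:81,r3:-77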